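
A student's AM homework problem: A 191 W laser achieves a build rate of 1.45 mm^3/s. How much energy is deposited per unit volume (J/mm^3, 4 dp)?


SE = 191 / 1.45 = 131.7241 J/mm^3


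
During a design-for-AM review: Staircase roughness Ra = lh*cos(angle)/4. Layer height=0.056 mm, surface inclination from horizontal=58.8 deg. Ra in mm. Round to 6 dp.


Ra = 0.056 * cos(58.8) / 4 = 0.007252 mm


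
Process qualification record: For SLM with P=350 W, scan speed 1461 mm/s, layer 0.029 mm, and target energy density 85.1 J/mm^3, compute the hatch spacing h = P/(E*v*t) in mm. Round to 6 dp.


h = 350 / (85.1*1461*0.029) = 0.097071 mm


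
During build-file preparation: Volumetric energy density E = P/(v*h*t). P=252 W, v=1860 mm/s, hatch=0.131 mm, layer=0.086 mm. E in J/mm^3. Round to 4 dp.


E = 252 / (1860*0.131*0.086) = 12.0259 J/mm^3


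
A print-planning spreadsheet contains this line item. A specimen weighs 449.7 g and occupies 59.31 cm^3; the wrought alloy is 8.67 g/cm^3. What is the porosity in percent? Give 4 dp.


rho_part = 449.7 / 59.31 = 7.58219525 g/cm^3
Porosity = (1 - 7.58219525/8.67)*100 = 12.5468 %


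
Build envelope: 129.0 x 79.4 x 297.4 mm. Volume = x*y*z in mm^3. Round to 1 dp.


V = 129.0 * 79.4 * 297.4 = 3046149.2 mm^3


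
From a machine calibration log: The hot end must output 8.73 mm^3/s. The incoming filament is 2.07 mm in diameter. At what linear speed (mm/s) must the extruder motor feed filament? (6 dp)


A = pi*(2.07/2)^2 = 3.365353
v = 8.73 / 3.365353 = 2.594082 mm/s


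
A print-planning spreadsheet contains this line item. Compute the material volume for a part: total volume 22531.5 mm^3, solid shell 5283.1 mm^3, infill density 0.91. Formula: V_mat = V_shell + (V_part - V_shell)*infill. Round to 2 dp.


V_infill = (22531.5 - 5283.1) * 0.91 = 15696.04
V_total = 5283.1 + 15696.04 = 20979.14 mm^3


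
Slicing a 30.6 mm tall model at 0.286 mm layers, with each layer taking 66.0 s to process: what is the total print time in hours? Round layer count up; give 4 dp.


Layers = ceil(30.6/0.286) = 107
t = 107 * 66.0 / 3600 = 1.9617 hrs


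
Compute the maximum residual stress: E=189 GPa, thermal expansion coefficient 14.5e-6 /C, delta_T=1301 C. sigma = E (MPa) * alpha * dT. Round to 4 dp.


sigma = 189*1000 * 14.5e-6 * 1301 = 3565.3905 MPa


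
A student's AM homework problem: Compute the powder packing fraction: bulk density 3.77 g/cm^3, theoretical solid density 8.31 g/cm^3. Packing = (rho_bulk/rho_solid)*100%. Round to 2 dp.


Packing = (3.77/8.31)*100 = 45.37 %


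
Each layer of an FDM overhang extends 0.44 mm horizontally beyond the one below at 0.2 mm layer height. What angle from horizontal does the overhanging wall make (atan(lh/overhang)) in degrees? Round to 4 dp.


angle = atan(0.2/0.44) = 24.444 degrees


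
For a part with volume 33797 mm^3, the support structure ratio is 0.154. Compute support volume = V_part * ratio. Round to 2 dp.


V_support = 33797 * 0.154 = 5204.74 mm^3


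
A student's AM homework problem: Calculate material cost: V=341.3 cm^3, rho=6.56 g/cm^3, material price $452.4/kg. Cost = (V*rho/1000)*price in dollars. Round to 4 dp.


Mass = 341.3*6.56/1000 = 2.238928 kg
Cost = 2.238928 * 452.4 = 1012.891 $


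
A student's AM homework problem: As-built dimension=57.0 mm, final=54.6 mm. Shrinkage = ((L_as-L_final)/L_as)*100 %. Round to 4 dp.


Shrinkage = ((57.0-54.6)/57.0)*100 = 4.2105 %


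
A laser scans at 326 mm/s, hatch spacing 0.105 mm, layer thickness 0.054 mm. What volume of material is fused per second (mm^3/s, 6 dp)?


Rate = 326 * 0.105 * 0.054 = 1.84842 mm^3/s


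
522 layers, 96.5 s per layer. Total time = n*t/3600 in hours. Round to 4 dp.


t = 522 * 96.5 / 3600 = 13.9925 hrs


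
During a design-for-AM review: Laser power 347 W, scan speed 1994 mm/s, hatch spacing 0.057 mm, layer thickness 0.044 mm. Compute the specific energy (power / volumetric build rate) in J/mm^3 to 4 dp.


Build rate = 1994 * 0.057 * 0.044 = 5.000952 mm^3/s
SE = 347 / 5.000952 = 69.3868 J/mm^3


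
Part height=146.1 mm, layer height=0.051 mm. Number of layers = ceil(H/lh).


Layers = ceil(146.1/0.051) = 2865


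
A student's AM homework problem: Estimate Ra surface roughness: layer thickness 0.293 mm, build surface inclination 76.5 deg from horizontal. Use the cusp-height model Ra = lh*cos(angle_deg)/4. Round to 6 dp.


Ra = 0.293 * cos(76.5) / 4 = 0.0171 mm


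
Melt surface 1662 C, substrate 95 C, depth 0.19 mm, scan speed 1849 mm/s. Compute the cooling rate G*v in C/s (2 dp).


G = (1662-95)/0.19 = 8247.36842105 C/mm
CR = 8247.36842105 * 1849 = 15249384.21 C/s


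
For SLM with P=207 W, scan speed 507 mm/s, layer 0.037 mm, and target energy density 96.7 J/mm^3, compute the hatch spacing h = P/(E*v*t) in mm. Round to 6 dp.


h = 207 / (96.7*507*0.037) = 0.114113 mm


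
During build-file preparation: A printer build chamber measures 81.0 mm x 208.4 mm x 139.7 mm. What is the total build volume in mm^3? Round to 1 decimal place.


V = 81.0 * 208.4 * 139.7 = 2358191.9 mm^3


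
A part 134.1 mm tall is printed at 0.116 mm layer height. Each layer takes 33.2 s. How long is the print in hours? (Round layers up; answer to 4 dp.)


Layers = ceil(134.1/0.116) = 1157
t = 1157 * 33.2 / 3600 = 10.6701 hrs


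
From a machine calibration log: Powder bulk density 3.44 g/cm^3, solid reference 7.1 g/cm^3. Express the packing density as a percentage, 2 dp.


Packing = (3.44/7.1)*100 = 48.45 %


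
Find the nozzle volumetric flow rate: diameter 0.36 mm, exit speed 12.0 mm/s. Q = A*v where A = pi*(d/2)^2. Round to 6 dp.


A = pi*(0.36/2)^2 = 0.1017876 mm^2
Q = 0.1017876 * 12.0 = 1.221451 mm^3/s


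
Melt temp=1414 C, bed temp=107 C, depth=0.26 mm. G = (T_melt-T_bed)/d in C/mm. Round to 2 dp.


G = (1414-107)/0.26 = 5026.92 C/mm


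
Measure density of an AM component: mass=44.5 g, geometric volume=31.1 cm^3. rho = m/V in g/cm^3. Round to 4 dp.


rho = 44.5 / 31.1 = 1.4309 g/cm^3


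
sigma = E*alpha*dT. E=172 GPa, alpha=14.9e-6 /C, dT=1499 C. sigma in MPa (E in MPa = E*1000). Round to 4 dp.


sigma = 172*1000 * 14.9e-6 * 1499 = 3841.6372 MPa


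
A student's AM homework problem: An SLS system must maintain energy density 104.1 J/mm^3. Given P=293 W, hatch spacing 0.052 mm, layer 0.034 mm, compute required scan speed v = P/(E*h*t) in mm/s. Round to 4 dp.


v = 293 / (104.1*0.052*0.034) = 1591.9691 mm/s


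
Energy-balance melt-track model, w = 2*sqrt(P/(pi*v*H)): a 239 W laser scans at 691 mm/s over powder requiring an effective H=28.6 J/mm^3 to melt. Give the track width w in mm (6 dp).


w = 2*sqrt(239/(pi*691*28.6)) = 0.124089 mm


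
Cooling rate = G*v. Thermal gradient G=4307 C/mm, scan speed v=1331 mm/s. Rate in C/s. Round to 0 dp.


CR = 4307 * 1331 = 5732617 C/s


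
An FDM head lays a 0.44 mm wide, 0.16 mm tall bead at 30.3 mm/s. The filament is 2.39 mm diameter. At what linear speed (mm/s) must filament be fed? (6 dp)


Q = 0.44 * 0.16 * 30.3 = 2.13312 mm^3/s
A_fil = pi*(2.39/2)^2 = 4.48627285 mm^2
v_feed = 2.13312 / 4.48627285 = 0.475477 mm/s


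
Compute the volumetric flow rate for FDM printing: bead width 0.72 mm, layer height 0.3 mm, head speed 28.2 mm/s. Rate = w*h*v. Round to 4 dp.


Rate = 0.72 * 0.3 * 28.2 = 6.0912 mm^3/s


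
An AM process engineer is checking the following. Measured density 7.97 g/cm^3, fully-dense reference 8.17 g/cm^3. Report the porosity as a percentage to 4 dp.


Porosity = (1-7.97/8.17)*100 = 2.448 %


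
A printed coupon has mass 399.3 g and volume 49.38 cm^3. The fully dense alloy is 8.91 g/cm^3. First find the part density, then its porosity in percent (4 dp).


rho_part = 399.3 / 49.38 = 8.08626974 g/cm^3
Porosity = (1 - 8.08626974/8.91)*100 = 9.245 %


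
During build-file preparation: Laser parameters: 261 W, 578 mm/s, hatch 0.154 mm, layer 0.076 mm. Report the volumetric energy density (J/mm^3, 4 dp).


E = 261 / (578*0.154*0.076) = 38.5814 J/mm^3


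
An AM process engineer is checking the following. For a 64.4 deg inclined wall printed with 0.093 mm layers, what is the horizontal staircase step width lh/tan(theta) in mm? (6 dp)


step = 0.093 / tan(64.4) = 0.044558 mm


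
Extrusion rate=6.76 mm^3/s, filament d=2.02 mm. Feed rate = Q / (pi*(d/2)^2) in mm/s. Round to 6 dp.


A = pi*(2.02/2)^2 = 3.204739
v = 6.76 / 3.204739 = 2.109376 mm/s


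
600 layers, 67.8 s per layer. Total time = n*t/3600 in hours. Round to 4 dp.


t = 600 * 67.8 / 3600 = 11.3 hrs


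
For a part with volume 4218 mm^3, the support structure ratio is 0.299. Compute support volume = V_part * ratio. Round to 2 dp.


V_support = 4218 * 0.299 = 1261.18 mm^3


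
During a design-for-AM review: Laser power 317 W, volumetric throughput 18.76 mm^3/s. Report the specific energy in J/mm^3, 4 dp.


SE = 317 / 18.76 = 16.8977 J/mm^3


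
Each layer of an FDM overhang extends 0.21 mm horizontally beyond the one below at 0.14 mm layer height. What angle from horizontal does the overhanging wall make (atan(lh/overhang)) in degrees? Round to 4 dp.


angle = atan(0.14/0.21) = 33.6901 degrees


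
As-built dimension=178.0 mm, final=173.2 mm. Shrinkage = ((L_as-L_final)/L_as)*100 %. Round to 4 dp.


Shrinkage = ((178.0-173.2)/178.0)*100 = 2.6966 %


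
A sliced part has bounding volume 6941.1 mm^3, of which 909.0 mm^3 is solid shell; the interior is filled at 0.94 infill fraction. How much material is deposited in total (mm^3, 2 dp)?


V_infill = (6941.1 - 909.0) * 0.94 = 5670.17
V_total = 909.0 + 5670.17 = 6579.17 mm^3


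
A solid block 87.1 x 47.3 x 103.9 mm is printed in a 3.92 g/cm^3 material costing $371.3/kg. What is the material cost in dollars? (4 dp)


V = 87.1 * 47.3 * 103.9 = 428050.337 mm^3 = 428.050337 cm^3
Mass = 428.050337 * 3.92 / 1000 = 1.67795732 kg
Cost = 1.67795732 * 371.3 = 623.0256 $


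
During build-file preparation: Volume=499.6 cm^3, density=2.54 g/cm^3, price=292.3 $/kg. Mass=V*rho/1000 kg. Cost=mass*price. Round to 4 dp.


Mass = 499.6*2.54/1000 = 1.268984 kg
Cost = 1.268984 * 292.3 = 370.924 $


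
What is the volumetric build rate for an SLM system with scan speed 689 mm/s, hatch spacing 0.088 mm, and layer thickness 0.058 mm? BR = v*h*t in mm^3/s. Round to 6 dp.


Rate = 689 * 0.088 * 0.058 = 3.516656 mm^3/s


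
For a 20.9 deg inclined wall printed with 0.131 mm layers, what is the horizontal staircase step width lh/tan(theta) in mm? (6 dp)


step = 0.131 / tan(20.9) = 0.343055 mm


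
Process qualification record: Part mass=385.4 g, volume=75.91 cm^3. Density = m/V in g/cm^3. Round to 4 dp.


rho = 385.4 / 75.91 = 5.0771 g/cm^3


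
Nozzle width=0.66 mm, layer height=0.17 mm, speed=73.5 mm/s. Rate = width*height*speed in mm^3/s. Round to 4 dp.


Rate = 0.66 * 0.17 * 73.5 = 8.2467 mm^3/s


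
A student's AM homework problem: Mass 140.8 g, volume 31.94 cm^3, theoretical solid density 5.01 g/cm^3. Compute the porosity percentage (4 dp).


rho_part = 140.8 / 31.94 = 4.4082655 g/cm^3
Porosity = (1 - 4.4082655/5.01)*100 = 12.0107 %


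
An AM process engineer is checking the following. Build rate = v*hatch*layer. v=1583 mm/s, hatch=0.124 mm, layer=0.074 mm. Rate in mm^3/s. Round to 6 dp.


Rate = 1583 * 0.124 * 0.074 = 14.525608 mm^3/s


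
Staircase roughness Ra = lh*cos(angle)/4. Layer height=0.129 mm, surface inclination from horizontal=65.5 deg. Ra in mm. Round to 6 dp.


Ra = 0.129 * cos(65.5) / 4 = 0.013374 mm


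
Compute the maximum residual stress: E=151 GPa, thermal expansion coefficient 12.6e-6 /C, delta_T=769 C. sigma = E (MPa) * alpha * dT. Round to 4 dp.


sigma = 151*1000 * 12.6e-6 * 769 = 1463.0994 MPa


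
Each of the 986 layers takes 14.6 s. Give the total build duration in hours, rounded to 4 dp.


t = 986 * 14.6 / 3600 = 3.9988 hrs


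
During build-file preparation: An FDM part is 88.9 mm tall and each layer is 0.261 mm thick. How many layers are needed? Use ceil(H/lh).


Layers = ceil(88.9/0.261) = 341


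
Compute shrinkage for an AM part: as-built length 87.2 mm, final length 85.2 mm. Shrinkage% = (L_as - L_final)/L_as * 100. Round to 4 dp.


Shrinkage = ((87.2-85.2)/87.2)*100 = 2.2936 %


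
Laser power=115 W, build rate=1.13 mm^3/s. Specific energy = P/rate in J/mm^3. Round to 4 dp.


SE = 115 / 1.13 = 101.7699 J/mm^3


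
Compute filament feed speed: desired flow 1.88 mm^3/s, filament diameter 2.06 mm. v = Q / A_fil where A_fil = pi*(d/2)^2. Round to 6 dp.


A = pi*(2.06/2)^2 = 3.332916
v = 1.88 / 3.332916 = 0.564071 mm/s


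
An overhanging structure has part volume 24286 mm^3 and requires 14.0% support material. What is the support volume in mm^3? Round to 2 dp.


V_support = 24286 * 0.14 = 3400.04 mm^3


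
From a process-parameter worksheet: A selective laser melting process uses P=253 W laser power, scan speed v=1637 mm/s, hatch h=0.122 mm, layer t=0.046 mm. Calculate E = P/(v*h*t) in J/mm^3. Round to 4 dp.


E = 253 / (1637*0.122*0.046) = 27.5394 J/mm^3


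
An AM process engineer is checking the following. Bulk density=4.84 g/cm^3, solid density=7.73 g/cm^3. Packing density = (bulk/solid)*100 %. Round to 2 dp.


Packing = (4.84/7.73)*100 = 62.61 %


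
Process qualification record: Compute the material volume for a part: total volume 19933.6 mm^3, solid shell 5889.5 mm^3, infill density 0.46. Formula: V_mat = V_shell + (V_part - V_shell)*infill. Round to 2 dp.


V_infill = (19933.6 - 5889.5) * 0.46 = 6460.29
V_total = 5889.5 + 6460.29 = 12349.79 mm^3


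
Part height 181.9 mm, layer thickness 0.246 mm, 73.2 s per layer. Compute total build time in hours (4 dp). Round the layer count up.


Layers = ceil(181.9/0.246) = 740
t = 740 * 73.2 / 3600 = 15.0467 hrs


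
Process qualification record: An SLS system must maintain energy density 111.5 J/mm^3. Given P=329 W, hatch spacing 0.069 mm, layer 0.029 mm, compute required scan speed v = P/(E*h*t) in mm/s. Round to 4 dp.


v = 329 / (111.5*0.069*0.029) = 1474.599 mm/s


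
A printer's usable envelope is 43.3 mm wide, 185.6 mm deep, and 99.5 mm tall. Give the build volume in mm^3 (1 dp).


V = 43.3 * 185.6 * 99.5 = 799629.8 mm^3


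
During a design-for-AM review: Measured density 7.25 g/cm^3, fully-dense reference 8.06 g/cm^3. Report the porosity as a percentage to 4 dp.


Porosity = (1-7.25/8.06)*100 = 10.0496 %


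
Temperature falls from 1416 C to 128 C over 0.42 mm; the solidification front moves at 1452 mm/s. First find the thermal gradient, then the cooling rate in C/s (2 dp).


G = (1416-128)/0.42 = 3066.66666667 C/mm
CR = 3066.66666667 * 1452 = 4452800.0 C/s


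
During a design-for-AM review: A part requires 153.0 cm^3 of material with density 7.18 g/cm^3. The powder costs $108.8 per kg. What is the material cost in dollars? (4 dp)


Mass = 153.0*7.18/1000 = 1.09854 kg
Cost = 1.09854 * 108.8 = 119.5212 $


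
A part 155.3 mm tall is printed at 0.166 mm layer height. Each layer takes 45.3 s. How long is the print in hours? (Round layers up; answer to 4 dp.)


Layers = ceil(155.3/0.166) = 936
t = 936 * 45.3 / 3600 = 11.778 hrs


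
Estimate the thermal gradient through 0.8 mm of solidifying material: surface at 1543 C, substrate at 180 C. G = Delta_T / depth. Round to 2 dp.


G = (1543-180)/0.8 = 1703.75 C/mm


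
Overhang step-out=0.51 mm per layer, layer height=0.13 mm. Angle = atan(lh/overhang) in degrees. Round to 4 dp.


angle = atan(0.13/0.51) = 14.3003 degrees


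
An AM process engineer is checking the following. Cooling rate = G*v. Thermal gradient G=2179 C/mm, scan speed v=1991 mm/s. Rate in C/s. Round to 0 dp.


CR = 2179 * 1991 = 4338389 C/s


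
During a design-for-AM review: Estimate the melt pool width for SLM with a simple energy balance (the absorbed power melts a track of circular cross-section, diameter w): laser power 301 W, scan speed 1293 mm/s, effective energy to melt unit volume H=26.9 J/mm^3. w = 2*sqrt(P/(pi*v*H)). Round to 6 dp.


w = 2*sqrt(301/(pi*1293*26.9)) = 0.104969 mm


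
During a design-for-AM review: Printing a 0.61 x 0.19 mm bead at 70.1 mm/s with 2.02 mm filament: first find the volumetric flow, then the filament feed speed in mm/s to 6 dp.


Q = 0.61 * 0.19 * 70.1 = 8.12459 mm^3/s
A_fil = pi*(2.02/2)^2 = 3.20473867 mm^2
v_feed = 8.12459 / 3.20473867 = 2.53518 mm/s


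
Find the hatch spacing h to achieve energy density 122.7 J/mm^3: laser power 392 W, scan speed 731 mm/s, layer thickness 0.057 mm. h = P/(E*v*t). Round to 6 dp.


h = 392 / (122.7*731*0.057) = 0.076674 mm


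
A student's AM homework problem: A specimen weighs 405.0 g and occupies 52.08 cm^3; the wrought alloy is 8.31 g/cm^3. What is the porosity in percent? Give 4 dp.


rho_part = 405.0 / 52.08 = 7.7764977 g/cm^3
Porosity = (1 - 7.7764977/8.31)*100 = 6.42 %


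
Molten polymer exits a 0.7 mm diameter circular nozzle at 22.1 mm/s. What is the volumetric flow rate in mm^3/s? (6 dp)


A = pi*(0.7/2)^2 = 0.3848451 mm^2
Q = 0.3848451 * 22.1 = 8.505077 mm^3/s


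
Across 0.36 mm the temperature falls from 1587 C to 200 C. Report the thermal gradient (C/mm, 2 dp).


G = (1587-200)/0.36 = 3852.78 C/mm


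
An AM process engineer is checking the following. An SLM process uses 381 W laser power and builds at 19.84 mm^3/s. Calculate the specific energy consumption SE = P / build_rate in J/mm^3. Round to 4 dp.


SE = 381 / 19.84 = 19.2036 J/mm^3


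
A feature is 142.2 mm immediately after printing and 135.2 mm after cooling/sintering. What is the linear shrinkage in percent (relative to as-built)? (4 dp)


Shrinkage = ((142.2-135.2)/142.2)*100 = 4.9226 %


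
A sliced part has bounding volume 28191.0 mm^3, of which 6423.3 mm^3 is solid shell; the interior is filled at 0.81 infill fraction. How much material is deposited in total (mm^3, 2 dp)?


V_infill = (28191.0 - 6423.3) * 0.81 = 17631.84
V_total = 6423.3 + 17631.84 = 24055.14 mm^3


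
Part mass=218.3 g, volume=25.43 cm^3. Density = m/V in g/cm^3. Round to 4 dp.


rho = 218.3 / 25.43 = 8.5843 g/cm^3


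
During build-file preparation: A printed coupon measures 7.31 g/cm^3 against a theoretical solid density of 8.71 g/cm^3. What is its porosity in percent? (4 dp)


Porosity = (1-7.31/8.71)*100 = 16.0735 %


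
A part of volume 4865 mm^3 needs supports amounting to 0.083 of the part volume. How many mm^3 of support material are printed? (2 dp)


V_support = 4865 * 0.083 = 403.8 mm^3


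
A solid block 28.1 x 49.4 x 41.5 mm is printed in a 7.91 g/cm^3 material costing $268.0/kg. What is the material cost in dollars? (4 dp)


V = 28.1 * 49.4 * 41.5 = 57607.81 mm^3 = 57.60781 cm^3
Mass = 57.60781 * 7.91 / 1000 = 0.45567778 kg
Cost = 0.45567778 * 268.0 = 122.1216 $


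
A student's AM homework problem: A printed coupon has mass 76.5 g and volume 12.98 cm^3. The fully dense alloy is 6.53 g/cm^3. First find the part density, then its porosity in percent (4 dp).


rho_part = 76.5 / 12.98 = 5.89368259 g/cm^3
Porosity = (1 - 5.89368259/6.53)*100 = 9.7445 %


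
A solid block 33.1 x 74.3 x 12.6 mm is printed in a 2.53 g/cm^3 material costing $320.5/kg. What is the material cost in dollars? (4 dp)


V = 33.1 * 74.3 * 12.6 = 30987.558 mm^3 = 30.987558 cm^3
Mass = 30.987558 * 2.53 / 1000 = 0.07839852 kg
Cost = 0.07839852 * 320.5 = 25.1267 $


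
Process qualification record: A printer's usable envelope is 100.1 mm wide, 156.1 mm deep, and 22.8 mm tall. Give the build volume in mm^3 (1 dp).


V = 100.1 * 156.1 * 22.8 = 356263.9 mm^3


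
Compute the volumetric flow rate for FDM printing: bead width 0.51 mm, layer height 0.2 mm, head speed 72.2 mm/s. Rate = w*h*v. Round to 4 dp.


Rate = 0.51 * 0.2 * 72.2 = 7.3644 mm^3/s


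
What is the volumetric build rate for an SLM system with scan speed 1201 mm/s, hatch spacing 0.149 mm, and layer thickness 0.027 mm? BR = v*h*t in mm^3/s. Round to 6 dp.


Rate = 1201 * 0.149 * 0.027 = 4.831623 mm^3/s


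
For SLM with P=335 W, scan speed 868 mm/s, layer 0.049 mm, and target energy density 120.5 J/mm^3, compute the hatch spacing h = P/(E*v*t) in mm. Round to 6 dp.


h = 335 / (120.5*868*0.049) = 0.065365 mm


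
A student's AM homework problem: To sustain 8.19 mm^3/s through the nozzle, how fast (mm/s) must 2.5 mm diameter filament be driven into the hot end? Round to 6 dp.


A = pi*(2.5/2)^2 = 4.908739
v = 8.19 / 4.908739 = 1.668453 mm/s


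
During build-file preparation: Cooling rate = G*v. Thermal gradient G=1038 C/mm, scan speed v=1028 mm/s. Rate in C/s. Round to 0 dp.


CR = 1038 * 1028 = 1067064 C/s


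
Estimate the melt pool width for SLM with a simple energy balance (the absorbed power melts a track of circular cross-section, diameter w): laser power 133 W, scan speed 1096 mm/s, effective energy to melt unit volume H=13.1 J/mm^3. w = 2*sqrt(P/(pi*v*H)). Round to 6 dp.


w = 2*sqrt(133/(pi*1096*13.1)) = 0.108603 mm


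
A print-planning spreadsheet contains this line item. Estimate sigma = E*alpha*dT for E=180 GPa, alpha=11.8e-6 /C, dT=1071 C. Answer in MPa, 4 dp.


sigma = 180*1000 * 11.8e-6 * 1071 = 2274.804 MPa


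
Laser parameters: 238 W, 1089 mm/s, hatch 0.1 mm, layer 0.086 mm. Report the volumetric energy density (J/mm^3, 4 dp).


E = 238 / (1089*0.1*0.086) = 25.4127 J/mm^3


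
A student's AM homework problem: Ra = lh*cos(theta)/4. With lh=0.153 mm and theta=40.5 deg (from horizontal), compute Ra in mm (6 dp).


Ra = 0.153 * cos(40.5) / 4 = 0.029086 mm


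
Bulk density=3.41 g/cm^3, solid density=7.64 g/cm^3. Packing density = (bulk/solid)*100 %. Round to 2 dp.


Packing = (3.41/7.64)*100 = 44.63 %


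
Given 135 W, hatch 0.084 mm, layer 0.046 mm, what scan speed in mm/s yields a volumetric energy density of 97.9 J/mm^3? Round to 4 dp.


v = 135 / (97.9*0.084*0.046) = 356.8732 mm/s


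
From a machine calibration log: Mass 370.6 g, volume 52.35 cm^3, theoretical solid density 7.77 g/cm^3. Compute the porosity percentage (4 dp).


rho_part = 370.6 / 52.35 = 7.07927412 g/cm^3
Porosity = (1 - 7.07927412/7.77)*100 = 8.8897 %


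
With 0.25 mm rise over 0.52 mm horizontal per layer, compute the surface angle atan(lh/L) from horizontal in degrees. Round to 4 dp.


angle = atan(0.25/0.52) = 25.6768 degrees


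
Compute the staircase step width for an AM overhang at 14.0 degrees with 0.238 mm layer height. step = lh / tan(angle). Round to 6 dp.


step = 0.238 / tan(14.0) = 0.954566 mm


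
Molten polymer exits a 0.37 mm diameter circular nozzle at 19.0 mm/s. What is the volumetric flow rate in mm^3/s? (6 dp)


A = pi*(0.37/2)^2 = 0.10752101 mm^2
Q = 0.10752101 * 19.0 = 2.042899 mm^3/s


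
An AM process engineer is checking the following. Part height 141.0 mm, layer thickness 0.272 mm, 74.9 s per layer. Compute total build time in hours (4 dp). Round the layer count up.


Layers = ceil(141.0/0.272) = 519
t = 519 * 74.9 / 3600 = 10.7981 hrs


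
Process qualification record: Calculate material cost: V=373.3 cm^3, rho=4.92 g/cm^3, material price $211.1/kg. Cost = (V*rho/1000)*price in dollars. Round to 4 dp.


Mass = 373.3*4.92/1000 = 1.836636 kg
Cost = 1.836636 * 211.1 = 387.7139 $


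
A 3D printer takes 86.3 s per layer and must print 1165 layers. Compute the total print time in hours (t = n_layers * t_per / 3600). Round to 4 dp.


t = 1165 * 86.3 / 3600 = 27.9276 hrs


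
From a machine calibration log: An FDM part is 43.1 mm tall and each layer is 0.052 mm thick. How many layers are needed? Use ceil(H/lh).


Layers = ceil(43.1/0.052) = 829


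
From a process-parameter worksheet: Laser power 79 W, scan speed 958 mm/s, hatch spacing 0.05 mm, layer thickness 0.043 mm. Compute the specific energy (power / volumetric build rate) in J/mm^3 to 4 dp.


Build rate = 958 * 0.05 * 0.043 = 2.0597 mm^3/s
SE = 79 / 2.0597 = 38.3551 J/mm^3


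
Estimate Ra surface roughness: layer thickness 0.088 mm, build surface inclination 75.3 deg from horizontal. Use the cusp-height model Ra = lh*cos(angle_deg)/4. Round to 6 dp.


Ra = 0.088 * cos(75.3) / 4 = 0.005583 mm


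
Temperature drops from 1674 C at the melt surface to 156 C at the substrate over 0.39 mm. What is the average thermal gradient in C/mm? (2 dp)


G = (1674-156)/0.39 = 3892.31 C/mm


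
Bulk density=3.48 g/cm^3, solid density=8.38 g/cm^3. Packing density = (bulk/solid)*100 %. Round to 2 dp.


Packing = (3.48/8.38)*100 = 41.53 %


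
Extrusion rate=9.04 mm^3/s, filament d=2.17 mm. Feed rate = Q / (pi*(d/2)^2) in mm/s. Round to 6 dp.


A = pi*(2.17/2)^2 = 3.698361
v = 9.04 / 3.698361 = 2.444326 mm/s


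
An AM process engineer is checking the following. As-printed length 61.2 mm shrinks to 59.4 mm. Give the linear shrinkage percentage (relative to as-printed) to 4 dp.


Shrinkage = ((61.2-59.4)/61.2)*100 = 2.9412 %


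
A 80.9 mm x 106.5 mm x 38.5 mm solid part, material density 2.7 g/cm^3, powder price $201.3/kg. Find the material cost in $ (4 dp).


V = 80.9 * 106.5 * 38.5 = 331710.225 mm^3 = 331.710225 cm^3
Mass = 331.710225 * 2.7 / 1000 = 0.89561761 kg
Cost = 0.89561761 * 201.3 = 180.2878 $


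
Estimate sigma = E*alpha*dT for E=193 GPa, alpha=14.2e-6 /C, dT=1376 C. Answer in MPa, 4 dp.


sigma = 193*1000 * 14.2e-6 * 1376 = 3771.0656 MPa


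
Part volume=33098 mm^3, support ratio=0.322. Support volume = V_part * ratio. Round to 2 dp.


V_support = 33098 * 0.322 = 10657.56 mm^3


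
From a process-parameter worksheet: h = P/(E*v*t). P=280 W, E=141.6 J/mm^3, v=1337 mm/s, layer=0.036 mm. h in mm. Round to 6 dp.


h = 280 / (141.6*1337*0.036) = 0.041083 mm


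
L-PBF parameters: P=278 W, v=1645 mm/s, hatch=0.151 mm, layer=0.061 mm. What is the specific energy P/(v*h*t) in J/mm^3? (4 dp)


Build rate = 1645 * 0.151 * 0.061 = 15.152095 mm^3/s
SE = 278 / 15.152095 = 18.3473 J/mm^3


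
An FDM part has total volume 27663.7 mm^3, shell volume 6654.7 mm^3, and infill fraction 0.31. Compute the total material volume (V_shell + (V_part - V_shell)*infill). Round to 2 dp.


V_infill = (27663.7 - 6654.7) * 0.31 = 6512.79
V_total = 6654.7 + 6512.79 = 13167.49 mm^3


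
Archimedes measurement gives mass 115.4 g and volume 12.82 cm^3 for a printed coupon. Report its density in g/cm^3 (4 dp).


rho = 115.4 / 12.82 = 9.0016 g/cm^3


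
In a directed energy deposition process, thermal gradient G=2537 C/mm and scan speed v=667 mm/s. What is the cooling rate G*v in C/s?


CR = 2537 * 667 = 1692179 C/s


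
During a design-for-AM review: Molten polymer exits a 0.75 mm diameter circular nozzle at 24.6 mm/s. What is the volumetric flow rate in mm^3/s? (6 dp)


A = pi*(0.75/2)^2 = 0.44178647 mm^2
Q = 0.44178647 * 24.6 = 10.867947 mm^3/s


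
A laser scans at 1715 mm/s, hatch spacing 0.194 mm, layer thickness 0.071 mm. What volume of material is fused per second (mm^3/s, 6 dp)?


Rate = 1715 * 0.194 * 0.071 = 23.62241 mm^3/s


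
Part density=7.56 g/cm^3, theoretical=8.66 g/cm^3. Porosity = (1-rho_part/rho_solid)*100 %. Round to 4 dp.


Porosity = (1-7.56/8.66)*100 = 12.7021 %


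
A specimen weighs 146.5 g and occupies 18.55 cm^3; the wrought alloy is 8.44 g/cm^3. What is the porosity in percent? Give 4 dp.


rho_part = 146.5 / 18.55 = 7.89757412 g/cm^3
Porosity = (1 - 7.89757412/8.44)*100 = 6.4268 %


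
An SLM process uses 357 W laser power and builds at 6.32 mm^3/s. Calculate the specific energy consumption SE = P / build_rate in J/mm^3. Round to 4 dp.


SE = 357 / 6.32 = 56.4873 J/mm^3


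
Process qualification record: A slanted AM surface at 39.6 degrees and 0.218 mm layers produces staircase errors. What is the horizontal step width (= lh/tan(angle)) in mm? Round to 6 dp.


step = 0.218 / tan(39.6) = 0.263517 mm


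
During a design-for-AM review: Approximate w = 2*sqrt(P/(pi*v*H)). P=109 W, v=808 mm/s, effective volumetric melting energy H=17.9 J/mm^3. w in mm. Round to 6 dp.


w = 2*sqrt(109/(pi*808*17.9)) = 0.097957 mm


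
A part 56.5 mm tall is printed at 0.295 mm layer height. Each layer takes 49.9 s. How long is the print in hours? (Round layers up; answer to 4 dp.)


Layers = ceil(56.5/0.295) = 192
t = 192 * 49.9 / 3600 = 2.6613 hrs


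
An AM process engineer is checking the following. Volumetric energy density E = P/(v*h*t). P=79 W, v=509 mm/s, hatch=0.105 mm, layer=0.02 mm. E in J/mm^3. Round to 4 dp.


E = 79 / (509*0.105*0.02) = 73.9078 J/mm^3


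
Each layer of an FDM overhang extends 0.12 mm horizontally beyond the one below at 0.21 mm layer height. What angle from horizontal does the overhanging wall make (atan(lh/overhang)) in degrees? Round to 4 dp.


angle = atan(0.21/0.12) = 60.2551 degrees


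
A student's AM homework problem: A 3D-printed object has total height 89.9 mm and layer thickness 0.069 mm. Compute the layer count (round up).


Layers = ceil(89.9/0.069) = 1303


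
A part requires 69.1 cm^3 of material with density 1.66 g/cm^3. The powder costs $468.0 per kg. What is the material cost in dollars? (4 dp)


Mass = 69.1*1.66/1000 = 0.114706 kg
Cost = 0.114706 * 468.0 = 53.6824 $


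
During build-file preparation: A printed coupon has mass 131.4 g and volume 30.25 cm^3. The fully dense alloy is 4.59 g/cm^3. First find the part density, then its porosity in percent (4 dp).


rho_part = 131.4 / 30.25 = 4.34380165 g/cm^3
Porosity = (1 - 4.34380165/4.59)*100 = 5.3638 %


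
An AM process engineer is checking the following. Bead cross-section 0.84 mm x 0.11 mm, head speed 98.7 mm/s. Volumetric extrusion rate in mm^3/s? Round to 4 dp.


Rate = 0.84 * 0.11 * 98.7 = 9.1199 mm^3/s


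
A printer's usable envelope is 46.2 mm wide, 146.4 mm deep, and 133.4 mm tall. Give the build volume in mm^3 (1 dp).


V = 46.2 * 146.4 * 133.4 = 902274.9 mm^3


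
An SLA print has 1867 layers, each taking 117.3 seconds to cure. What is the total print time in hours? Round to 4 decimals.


t = 1867 * 117.3 / 3600 = 60.8331 hrs


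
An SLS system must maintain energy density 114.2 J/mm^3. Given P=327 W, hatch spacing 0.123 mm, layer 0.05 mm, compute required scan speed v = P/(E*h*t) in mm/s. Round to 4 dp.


v = 327 / (114.2*0.123*0.05) = 465.5931 mm/s


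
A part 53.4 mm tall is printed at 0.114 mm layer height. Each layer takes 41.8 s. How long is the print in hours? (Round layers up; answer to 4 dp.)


Layers = ceil(53.4/0.114) = 469
t = 469 * 41.8 / 3600 = 5.4456 hrs


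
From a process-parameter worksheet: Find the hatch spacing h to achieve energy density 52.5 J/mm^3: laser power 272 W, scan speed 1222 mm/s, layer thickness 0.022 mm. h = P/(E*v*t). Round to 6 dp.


h = 272 / (52.5*1222*0.022) = 0.192715 mm


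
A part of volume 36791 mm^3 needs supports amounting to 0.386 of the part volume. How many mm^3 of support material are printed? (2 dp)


V_support = 36791 * 0.386 = 14201.33 mm^3


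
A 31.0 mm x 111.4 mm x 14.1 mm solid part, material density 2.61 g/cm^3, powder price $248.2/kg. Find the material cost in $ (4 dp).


V = 31.0 * 111.4 * 14.1 = 48692.94 mm^3 = 48.69294 cm^3
Mass = 48.69294 * 2.61 / 1000 = 0.12708857 kg
Cost = 0.12708857 * 248.2 = 31.5434 $


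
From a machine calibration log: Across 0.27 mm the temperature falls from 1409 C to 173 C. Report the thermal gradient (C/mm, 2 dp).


G = (1409-173)/0.27 = 4577.78 C/mm


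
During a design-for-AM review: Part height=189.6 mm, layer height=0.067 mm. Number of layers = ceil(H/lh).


Layers = ceil(189.6/0.067) = 2830


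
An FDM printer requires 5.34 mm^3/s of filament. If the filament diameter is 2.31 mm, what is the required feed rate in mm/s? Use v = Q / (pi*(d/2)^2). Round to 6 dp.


A = pi*(2.31/2)^2 = 4.190963
v = 5.34 / 4.190963 = 1.27417 mm/s


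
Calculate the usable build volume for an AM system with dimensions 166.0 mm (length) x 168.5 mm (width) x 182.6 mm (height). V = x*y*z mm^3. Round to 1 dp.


V = 166.0 * 168.5 * 182.6 = 5107504.6 mm^3


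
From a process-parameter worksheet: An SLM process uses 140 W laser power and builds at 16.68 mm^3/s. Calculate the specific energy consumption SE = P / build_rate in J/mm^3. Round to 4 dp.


SE = 140 / 16.68 = 8.3933 J/mm^3


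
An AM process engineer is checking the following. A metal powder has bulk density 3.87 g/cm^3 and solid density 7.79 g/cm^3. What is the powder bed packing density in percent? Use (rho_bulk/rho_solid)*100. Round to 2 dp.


Packing = (3.87/7.79)*100 = 49.68 %


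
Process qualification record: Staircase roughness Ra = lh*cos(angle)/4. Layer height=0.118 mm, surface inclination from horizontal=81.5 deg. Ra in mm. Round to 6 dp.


Ra = 0.118 * cos(81.5) / 4 = 0.00436 mm


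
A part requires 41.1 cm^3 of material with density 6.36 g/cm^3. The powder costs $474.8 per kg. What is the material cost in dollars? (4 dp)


Mass = 41.1*6.36/1000 = 0.261396 kg
Cost = 0.261396 * 474.8 = 124.1108 $


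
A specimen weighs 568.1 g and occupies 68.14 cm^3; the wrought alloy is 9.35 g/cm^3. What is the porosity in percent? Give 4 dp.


rho_part = 568.1 / 68.14 = 8.33724684 g/cm^3
Porosity = (1 - 8.33724684/9.35)*100 = 10.8316 %


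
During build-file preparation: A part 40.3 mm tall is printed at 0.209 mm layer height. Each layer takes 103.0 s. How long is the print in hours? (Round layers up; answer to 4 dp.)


Layers = ceil(40.3/0.209) = 193
t = 193 * 103.0 / 3600 = 5.5219 hrs


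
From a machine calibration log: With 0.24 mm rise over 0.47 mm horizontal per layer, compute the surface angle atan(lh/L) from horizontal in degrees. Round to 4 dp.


angle = atan(0.24/0.47) = 27.0506 degrees


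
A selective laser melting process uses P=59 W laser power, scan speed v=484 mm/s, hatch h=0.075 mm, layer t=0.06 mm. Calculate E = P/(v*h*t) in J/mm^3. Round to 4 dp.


E = 59 / (484*0.075*0.06) = 27.0891 J/mm^3


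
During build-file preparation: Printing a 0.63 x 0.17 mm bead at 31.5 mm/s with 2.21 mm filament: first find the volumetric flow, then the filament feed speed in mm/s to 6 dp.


Q = 0.63 * 0.17 * 31.5 = 3.37365 mm^3/s
A_fil = pi*(2.21/2)^2 = 3.83596317 mm^2
v_feed = 3.37365 / 3.83596317 = 0.879479 mm/s


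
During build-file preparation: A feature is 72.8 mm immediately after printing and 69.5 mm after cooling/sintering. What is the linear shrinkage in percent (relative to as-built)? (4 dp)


Shrinkage = ((72.8-69.5)/72.8)*100 = 4.533 %


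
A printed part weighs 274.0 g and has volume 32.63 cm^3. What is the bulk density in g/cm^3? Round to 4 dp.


rho = 274.0 / 32.63 = 8.3972 g/cm^3


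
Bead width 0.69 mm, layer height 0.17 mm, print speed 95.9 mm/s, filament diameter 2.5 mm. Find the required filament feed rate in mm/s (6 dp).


Q = 0.69 * 0.17 * 95.9 = 11.24907 mm^3/s
A_fil = pi*(2.5/2)^2 = 4.90873852 mm^2
v_feed = 11.24907 / 4.90873852 = 2.291642 mm/s


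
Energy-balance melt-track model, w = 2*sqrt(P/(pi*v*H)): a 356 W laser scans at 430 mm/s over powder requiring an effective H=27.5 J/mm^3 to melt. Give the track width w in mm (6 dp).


w = 2*sqrt(356/(pi*430*27.5)) = 0.195785 mm


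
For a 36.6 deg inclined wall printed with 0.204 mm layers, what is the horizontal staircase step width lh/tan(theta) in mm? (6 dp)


step = 0.204 / tan(36.6) = 0.274686 mm


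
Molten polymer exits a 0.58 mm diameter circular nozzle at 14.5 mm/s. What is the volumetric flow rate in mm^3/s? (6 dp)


A = pi*(0.58/2)^2 = 0.26420794 mm^2
Q = 0.26420794 * 14.5 = 3.831015 mm^3/s


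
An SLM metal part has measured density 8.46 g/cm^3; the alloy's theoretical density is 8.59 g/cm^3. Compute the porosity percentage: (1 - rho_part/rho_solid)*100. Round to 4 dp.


Porosity = (1-8.46/8.59)*100 = 1.5134 %


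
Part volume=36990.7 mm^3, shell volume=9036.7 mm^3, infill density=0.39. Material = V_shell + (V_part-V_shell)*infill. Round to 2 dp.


V_infill = (36990.7 - 9036.7) * 0.39 = 10902.06
V_total = 9036.7 + 10902.06 = 19938.76 mm^3


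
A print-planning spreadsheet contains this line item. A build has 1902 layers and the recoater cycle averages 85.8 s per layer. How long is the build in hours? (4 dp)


t = 1902 * 85.8 / 3600 = 45.331 hrs


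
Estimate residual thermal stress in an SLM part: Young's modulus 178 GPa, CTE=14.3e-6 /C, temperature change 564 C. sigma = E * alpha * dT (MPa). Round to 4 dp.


sigma = 178*1000 * 14.3e-6 * 564 = 1435.6056 MPa


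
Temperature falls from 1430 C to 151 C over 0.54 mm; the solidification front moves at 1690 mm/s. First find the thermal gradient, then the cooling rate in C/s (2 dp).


G = (1430-151)/0.54 = 2368.51851852 C/mm
CR = 2368.51851852 * 1690 = 4002796.3 C/s


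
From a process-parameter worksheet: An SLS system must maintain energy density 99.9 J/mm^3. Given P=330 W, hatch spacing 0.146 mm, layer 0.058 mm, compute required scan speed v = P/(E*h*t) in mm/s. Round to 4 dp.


v = 330 / (99.9*0.146*0.058) = 390.0925 mm/s


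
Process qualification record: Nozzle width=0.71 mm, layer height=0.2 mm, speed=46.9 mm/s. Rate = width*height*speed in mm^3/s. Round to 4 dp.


Rate = 0.71 * 0.2 * 46.9 = 6.6598 mm^3/s


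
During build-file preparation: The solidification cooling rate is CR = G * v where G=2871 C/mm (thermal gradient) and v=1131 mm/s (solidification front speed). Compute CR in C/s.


CR = 2871 * 1131 = 3247101 C/s


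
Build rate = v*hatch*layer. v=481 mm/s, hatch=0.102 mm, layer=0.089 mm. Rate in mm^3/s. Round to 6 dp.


Rate = 481 * 0.102 * 0.089 = 4.366518 mm^3/s


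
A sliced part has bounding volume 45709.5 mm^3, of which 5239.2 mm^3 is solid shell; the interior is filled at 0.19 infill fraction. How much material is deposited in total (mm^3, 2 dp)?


V_infill = (45709.5 - 5239.2) * 0.19 = 7689.36
V_total = 5239.2 + 7689.36 = 12928.56 mm^3


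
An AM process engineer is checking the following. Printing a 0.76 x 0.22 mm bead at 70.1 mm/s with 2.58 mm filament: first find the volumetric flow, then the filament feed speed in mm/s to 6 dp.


Q = 0.76 * 0.22 * 70.1 = 11.72072 mm^3/s
A_fil = pi*(2.58/2)^2 = 5.22792433 mm^2
v_feed = 11.72072 / 5.22792433 = 2.241945 mm/s


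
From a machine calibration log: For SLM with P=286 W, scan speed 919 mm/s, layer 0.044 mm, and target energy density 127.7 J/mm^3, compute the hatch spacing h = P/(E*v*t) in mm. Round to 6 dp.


h = 286 / (127.7*919*0.044) = 0.055387 mm


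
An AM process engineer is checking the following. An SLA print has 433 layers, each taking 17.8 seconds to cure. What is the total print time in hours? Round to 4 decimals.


t = 433 * 17.8 / 3600 = 2.1409 hrs


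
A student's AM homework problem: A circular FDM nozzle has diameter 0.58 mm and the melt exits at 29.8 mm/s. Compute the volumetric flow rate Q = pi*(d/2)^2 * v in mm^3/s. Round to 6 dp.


A = pi*(0.58/2)^2 = 0.26420794 mm^2
Q = 0.26420794 * 29.8 = 7.873397 mm^3/s


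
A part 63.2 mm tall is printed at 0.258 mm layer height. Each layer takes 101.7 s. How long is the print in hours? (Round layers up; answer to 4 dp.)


Layers = ceil(63.2/0.258) = 245
t = 245 * 101.7 / 3600 = 6.9213 hrs


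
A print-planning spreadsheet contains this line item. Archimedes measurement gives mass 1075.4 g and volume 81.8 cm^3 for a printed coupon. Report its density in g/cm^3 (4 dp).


rho = 1075.4 / 81.8 = 13.1467 g/cm^3


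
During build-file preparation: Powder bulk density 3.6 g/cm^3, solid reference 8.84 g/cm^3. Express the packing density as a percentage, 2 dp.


Packing = (3.6/8.84)*100 = 40.72 %
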